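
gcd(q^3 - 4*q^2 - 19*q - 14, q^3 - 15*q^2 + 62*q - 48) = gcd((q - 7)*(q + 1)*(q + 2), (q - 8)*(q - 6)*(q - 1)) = 1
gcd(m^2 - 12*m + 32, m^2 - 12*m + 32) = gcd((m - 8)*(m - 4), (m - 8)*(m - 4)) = m^2 - 12*m + 32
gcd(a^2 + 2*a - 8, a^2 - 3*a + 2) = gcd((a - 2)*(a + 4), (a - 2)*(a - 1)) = a - 2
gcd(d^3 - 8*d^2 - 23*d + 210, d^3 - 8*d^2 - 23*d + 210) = d^3 - 8*d^2 - 23*d + 210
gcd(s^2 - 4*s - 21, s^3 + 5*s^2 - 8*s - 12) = 1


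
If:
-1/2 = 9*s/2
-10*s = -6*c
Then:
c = -5/27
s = -1/9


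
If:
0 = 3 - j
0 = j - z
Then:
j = 3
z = 3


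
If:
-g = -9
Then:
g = 9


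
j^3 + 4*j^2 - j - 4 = (j - 1)*(j + 1)*(j + 4)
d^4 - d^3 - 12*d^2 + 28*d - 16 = (d - 2)^2*(d - 1)*(d + 4)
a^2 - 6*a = a*(a - 6)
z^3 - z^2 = z^2*(z - 1)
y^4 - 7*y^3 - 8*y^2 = y^2*(y - 8)*(y + 1)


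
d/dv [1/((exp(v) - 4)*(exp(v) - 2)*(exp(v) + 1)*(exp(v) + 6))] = (-4*exp(3*v) - 3*exp(2*v) + 56*exp(v) - 20)*exp(v)/(exp(8*v) + 2*exp(7*v) - 55*exp(6*v) - 16*exp(5*v) + 920*exp(4*v) - 1024*exp(3*v) - 2288*exp(2*v) + 1920*exp(v) + 2304)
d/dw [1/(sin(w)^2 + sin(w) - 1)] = -(2*sin(w) + 1)*cos(w)/(sin(w) - cos(w)^2)^2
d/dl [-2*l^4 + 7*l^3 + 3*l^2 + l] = -8*l^3 + 21*l^2 + 6*l + 1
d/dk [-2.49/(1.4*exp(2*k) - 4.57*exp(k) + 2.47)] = (6.972*exp(k) - 11.3793)*exp(k)/(1.4*exp(2*k) - 4.57*exp(k) + 2.47)^2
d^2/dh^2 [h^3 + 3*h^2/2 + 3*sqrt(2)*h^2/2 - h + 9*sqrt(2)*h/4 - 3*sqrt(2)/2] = 6*h + 3 + 3*sqrt(2)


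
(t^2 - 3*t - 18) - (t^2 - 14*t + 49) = 11*t - 67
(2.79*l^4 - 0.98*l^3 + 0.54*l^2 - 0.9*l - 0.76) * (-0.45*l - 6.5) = -1.2555*l^5 - 17.694*l^4 + 6.127*l^3 - 3.105*l^2 + 6.192*l + 4.94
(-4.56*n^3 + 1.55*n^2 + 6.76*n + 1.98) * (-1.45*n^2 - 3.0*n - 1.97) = 6.612*n^5 + 11.4325*n^4 - 5.4688*n^3 - 26.2045*n^2 - 19.2572*n - 3.9006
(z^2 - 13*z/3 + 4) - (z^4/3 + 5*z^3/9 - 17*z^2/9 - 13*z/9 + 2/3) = -z^4/3 - 5*z^3/9 + 26*z^2/9 - 26*z/9 + 10/3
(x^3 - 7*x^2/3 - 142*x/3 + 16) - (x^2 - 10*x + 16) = x^3 - 10*x^2/3 - 112*x/3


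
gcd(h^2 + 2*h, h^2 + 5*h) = h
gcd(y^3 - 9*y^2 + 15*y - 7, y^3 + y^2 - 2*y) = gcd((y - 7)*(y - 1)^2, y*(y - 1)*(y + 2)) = y - 1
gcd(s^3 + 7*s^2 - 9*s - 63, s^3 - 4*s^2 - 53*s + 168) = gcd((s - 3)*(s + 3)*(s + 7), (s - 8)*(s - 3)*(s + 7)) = s^2 + 4*s - 21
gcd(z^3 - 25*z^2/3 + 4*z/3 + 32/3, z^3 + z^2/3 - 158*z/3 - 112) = z - 8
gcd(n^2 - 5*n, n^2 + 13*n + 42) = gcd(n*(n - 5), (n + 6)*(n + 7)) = 1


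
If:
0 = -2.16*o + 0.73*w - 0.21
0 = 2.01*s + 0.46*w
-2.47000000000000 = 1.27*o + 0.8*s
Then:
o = -3.32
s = 2.18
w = -9.53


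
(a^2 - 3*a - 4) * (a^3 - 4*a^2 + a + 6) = a^5 - 7*a^4 + 9*a^3 + 19*a^2 - 22*a - 24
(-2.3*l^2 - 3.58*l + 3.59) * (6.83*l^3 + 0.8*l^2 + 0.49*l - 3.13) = -15.709*l^5 - 26.2914*l^4 + 20.5287*l^3 + 8.3168*l^2 + 12.9645*l - 11.2367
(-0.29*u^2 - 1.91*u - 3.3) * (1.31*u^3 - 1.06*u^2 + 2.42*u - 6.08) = -0.3799*u^5 - 2.1947*u^4 - 3.0002*u^3 + 0.639*u^2 + 3.6268*u + 20.064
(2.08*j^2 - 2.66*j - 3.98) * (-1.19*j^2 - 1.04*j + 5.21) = -2.4752*j^4 + 1.0022*j^3 + 18.3394*j^2 - 9.7194*j - 20.7358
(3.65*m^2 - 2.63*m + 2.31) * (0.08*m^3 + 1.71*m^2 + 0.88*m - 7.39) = 0.292*m^5 + 6.0311*m^4 - 1.1005*m^3 - 25.3378*m^2 + 21.4685*m - 17.0709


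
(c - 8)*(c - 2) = c^2 - 10*c + 16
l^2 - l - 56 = (l - 8)*(l + 7)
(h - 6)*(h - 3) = h^2 - 9*h + 18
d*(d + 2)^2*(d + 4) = d^4 + 8*d^3 + 20*d^2 + 16*d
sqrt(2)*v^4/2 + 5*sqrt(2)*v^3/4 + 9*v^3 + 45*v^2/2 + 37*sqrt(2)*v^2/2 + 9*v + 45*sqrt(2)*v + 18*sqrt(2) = (v + 1/2)*(v + 3*sqrt(2))*(v + 6*sqrt(2))*(sqrt(2)*v/2 + sqrt(2))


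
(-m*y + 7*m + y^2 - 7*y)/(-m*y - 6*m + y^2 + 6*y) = (y - 7)/(y + 6)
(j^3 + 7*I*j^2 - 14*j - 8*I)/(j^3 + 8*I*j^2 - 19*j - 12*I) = (j + 2*I)/(j + 3*I)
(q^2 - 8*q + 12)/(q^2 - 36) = (q - 2)/(q + 6)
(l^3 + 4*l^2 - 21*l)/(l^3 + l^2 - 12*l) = (l + 7)/(l + 4)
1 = 1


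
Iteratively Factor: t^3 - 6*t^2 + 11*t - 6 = (t - 3)*(t^2 - 3*t + 2) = (t - 3)*(t - 1)*(t - 2)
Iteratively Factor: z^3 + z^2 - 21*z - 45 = (z + 3)*(z^2 - 2*z - 15) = (z - 5)*(z + 3)*(z + 3)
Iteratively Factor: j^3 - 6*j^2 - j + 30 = (j - 3)*(j^2 - 3*j - 10) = (j - 3)*(j + 2)*(j - 5)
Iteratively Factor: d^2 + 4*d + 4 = (d + 2)*(d + 2)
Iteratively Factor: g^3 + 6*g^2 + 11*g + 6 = (g + 3)*(g^2 + 3*g + 2) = (g + 1)*(g + 3)*(g + 2)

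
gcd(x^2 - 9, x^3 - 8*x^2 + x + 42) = x - 3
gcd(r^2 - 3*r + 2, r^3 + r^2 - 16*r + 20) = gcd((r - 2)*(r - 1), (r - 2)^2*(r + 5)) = r - 2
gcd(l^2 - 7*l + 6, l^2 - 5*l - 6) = l - 6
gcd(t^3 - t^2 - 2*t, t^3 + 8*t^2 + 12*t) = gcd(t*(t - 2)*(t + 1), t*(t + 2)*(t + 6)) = t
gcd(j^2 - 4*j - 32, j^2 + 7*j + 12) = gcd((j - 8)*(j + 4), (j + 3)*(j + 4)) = j + 4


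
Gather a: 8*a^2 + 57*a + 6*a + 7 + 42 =8*a^2 + 63*a + 49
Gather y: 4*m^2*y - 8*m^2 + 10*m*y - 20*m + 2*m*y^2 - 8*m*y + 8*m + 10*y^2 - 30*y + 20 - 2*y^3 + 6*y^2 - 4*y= -8*m^2 - 12*m - 2*y^3 + y^2*(2*m + 16) + y*(4*m^2 + 2*m - 34) + 20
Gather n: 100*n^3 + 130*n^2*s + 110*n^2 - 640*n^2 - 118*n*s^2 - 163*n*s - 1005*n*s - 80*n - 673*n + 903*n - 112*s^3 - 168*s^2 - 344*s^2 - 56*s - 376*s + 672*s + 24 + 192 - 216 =100*n^3 + n^2*(130*s - 530) + n*(-118*s^2 - 1168*s + 150) - 112*s^3 - 512*s^2 + 240*s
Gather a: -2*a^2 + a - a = -2*a^2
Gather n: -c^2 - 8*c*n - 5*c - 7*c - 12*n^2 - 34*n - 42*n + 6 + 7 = -c^2 - 12*c - 12*n^2 + n*(-8*c - 76) + 13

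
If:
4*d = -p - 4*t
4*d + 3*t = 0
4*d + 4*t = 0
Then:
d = 0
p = 0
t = 0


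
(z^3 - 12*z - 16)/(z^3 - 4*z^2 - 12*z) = (z^2 - 2*z - 8)/(z*(z - 6))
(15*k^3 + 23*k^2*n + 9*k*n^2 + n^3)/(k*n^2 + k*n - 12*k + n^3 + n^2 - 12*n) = (15*k^2 + 8*k*n + n^2)/(n^2 + n - 12)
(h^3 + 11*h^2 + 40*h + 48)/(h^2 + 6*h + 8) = (h^2 + 7*h + 12)/(h + 2)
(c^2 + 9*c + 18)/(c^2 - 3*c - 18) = (c + 6)/(c - 6)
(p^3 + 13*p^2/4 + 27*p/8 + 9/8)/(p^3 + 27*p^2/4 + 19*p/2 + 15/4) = (p + 3/2)/(p + 5)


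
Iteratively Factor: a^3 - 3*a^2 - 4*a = (a + 1)*(a^2 - 4*a) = a*(a + 1)*(a - 4)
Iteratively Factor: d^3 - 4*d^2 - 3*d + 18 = (d - 3)*(d^2 - d - 6) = (d - 3)*(d + 2)*(d - 3)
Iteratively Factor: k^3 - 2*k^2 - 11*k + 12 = (k - 4)*(k^2 + 2*k - 3) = (k - 4)*(k + 3)*(k - 1)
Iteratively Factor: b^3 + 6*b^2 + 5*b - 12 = (b - 1)*(b^2 + 7*b + 12) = (b - 1)*(b + 4)*(b + 3)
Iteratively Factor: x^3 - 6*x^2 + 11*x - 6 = (x - 3)*(x^2 - 3*x + 2) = (x - 3)*(x - 1)*(x - 2)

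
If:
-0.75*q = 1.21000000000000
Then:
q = -1.61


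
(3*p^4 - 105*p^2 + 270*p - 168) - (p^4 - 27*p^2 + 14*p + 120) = 2*p^4 - 78*p^2 + 256*p - 288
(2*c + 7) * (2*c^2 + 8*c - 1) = 4*c^3 + 30*c^2 + 54*c - 7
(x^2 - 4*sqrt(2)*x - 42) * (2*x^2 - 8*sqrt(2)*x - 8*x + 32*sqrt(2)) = 2*x^4 - 16*sqrt(2)*x^3 - 8*x^3 - 20*x^2 + 64*sqrt(2)*x^2 + 80*x + 336*sqrt(2)*x - 1344*sqrt(2)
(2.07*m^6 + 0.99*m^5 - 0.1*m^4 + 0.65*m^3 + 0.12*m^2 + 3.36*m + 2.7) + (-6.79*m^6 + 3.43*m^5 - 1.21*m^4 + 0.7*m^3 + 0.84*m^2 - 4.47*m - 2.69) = -4.72*m^6 + 4.42*m^5 - 1.31*m^4 + 1.35*m^3 + 0.96*m^2 - 1.11*m + 0.0100000000000002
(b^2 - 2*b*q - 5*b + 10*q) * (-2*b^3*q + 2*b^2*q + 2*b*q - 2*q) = -2*b^5*q + 4*b^4*q^2 + 12*b^4*q - 24*b^3*q^2 - 8*b^3*q + 16*b^2*q^2 - 12*b^2*q + 24*b*q^2 + 10*b*q - 20*q^2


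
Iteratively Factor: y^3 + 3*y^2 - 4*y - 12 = (y + 2)*(y^2 + y - 6) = (y + 2)*(y + 3)*(y - 2)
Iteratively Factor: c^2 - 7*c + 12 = (c - 3)*(c - 4)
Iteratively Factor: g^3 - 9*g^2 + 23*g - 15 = (g - 1)*(g^2 - 8*g + 15) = (g - 3)*(g - 1)*(g - 5)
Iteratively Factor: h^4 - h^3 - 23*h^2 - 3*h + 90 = (h - 5)*(h^3 + 4*h^2 - 3*h - 18) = (h - 5)*(h - 2)*(h^2 + 6*h + 9) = (h - 5)*(h - 2)*(h + 3)*(h + 3)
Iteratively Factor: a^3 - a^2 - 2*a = (a)*(a^2 - a - 2) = a*(a + 1)*(a - 2)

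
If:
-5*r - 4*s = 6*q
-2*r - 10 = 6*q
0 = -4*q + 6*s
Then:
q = -75/19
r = 130/19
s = -50/19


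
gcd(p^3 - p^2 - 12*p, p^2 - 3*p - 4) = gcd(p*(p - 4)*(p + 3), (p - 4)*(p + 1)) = p - 4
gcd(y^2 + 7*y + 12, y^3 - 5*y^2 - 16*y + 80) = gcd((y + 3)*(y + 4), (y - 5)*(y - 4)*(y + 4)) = y + 4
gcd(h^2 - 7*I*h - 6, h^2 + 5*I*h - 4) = 1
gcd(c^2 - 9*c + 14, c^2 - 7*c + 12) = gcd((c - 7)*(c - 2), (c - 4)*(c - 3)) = 1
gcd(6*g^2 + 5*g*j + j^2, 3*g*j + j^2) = 3*g + j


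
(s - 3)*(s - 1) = s^2 - 4*s + 3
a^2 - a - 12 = (a - 4)*(a + 3)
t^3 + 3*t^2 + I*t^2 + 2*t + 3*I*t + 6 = (t + 3)*(t - I)*(t + 2*I)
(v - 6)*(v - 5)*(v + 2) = v^3 - 9*v^2 + 8*v + 60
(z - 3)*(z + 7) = z^2 + 4*z - 21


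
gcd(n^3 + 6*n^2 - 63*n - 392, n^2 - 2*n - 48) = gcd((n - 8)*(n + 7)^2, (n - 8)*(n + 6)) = n - 8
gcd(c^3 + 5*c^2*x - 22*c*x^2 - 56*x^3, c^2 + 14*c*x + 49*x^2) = c + 7*x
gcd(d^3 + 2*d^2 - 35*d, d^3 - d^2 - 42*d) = d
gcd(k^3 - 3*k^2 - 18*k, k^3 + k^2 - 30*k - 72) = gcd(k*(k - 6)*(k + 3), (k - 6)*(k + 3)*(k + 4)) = k^2 - 3*k - 18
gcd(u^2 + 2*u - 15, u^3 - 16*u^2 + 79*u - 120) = u - 3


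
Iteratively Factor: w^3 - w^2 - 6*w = (w - 3)*(w^2 + 2*w) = w*(w - 3)*(w + 2)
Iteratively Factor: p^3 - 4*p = (p)*(p^2 - 4) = p*(p + 2)*(p - 2)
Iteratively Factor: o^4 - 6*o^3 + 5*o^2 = (o)*(o^3 - 6*o^2 + 5*o) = o*(o - 1)*(o^2 - 5*o) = o^2*(o - 1)*(o - 5)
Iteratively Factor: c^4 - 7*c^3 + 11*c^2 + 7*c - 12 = (c + 1)*(c^3 - 8*c^2 + 19*c - 12) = (c - 3)*(c + 1)*(c^2 - 5*c + 4) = (c - 3)*(c - 1)*(c + 1)*(c - 4)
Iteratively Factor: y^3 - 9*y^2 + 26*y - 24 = (y - 2)*(y^2 - 7*y + 12) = (y - 3)*(y - 2)*(y - 4)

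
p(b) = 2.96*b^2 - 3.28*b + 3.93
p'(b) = 5.92*b - 3.28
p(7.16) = 132.19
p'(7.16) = 39.11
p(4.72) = 54.39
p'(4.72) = 24.66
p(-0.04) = 4.07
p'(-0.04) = -3.52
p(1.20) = 4.26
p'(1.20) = 3.82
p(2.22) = 11.24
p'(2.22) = 9.86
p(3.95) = 37.16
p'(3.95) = 20.10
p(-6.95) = 169.70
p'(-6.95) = -44.42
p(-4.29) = 72.48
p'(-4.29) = -28.68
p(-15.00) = 719.13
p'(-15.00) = -92.08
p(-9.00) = 273.21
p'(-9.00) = -56.56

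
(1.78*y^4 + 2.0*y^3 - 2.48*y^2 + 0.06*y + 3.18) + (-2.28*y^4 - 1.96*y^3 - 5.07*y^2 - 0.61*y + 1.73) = -0.5*y^4 + 0.04*y^3 - 7.55*y^2 - 0.55*y + 4.91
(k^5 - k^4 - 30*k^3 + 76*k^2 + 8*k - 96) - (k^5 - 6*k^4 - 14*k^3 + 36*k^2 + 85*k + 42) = 5*k^4 - 16*k^3 + 40*k^2 - 77*k - 138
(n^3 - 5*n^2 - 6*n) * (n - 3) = n^4 - 8*n^3 + 9*n^2 + 18*n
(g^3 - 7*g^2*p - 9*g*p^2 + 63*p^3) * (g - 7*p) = g^4 - 14*g^3*p + 40*g^2*p^2 + 126*g*p^3 - 441*p^4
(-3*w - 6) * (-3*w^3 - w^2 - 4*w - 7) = 9*w^4 + 21*w^3 + 18*w^2 + 45*w + 42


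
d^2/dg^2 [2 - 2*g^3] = -12*g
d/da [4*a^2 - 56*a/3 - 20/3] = 8*a - 56/3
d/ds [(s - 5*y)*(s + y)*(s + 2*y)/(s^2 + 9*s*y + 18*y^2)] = (s^4 + 18*s^3*y + 49*s^2*y^2 - 52*s*y^3 - 144*y^4)/(s^4 + 18*s^3*y + 117*s^2*y^2 + 324*s*y^3 + 324*y^4)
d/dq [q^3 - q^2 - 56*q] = 3*q^2 - 2*q - 56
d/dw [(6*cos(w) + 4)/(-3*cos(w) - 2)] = 0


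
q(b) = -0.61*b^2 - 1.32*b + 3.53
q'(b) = -1.22*b - 1.32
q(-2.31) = 3.32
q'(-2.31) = 1.50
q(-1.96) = 3.77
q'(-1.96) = 1.07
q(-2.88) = 2.27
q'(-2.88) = 2.19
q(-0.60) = 4.10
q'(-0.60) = -0.59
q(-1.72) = 4.00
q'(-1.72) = 0.78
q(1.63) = -0.24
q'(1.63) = -3.31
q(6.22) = -28.28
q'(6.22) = -8.91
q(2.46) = -3.41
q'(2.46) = -4.32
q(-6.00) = -10.51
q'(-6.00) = 6.00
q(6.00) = -26.35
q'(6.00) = -8.64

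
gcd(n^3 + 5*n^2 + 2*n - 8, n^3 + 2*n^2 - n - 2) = n^2 + n - 2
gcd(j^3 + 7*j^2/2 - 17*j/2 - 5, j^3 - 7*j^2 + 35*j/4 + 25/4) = j + 1/2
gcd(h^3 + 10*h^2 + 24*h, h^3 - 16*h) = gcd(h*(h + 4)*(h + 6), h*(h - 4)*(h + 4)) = h^2 + 4*h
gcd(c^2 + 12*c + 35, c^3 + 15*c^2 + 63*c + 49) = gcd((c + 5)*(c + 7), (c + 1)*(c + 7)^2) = c + 7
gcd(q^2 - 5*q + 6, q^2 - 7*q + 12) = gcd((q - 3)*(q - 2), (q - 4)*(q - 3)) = q - 3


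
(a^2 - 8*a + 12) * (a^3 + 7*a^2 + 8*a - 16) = a^5 - a^4 - 36*a^3 + 4*a^2 + 224*a - 192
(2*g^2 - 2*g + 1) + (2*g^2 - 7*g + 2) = 4*g^2 - 9*g + 3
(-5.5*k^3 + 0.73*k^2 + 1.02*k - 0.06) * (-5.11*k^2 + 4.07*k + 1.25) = 28.105*k^5 - 26.1153*k^4 - 9.1161*k^3 + 5.3705*k^2 + 1.0308*k - 0.075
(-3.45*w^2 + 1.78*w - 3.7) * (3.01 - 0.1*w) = 0.345*w^3 - 10.5625*w^2 + 5.7278*w - 11.137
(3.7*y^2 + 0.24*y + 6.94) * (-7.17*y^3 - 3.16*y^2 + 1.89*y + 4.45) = -26.529*y^5 - 13.4128*y^4 - 43.5252*y^3 - 5.0118*y^2 + 14.1846*y + 30.883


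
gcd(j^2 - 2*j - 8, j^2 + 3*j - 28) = j - 4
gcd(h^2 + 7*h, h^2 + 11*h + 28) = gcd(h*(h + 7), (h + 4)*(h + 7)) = h + 7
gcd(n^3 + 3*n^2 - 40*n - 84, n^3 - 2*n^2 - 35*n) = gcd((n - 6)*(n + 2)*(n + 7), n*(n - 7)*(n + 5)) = 1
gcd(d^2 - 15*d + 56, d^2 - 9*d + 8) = d - 8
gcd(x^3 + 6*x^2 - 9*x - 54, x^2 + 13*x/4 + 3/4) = x + 3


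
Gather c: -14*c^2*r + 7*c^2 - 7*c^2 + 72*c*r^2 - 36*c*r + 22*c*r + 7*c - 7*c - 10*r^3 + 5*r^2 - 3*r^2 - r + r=-14*c^2*r + c*(72*r^2 - 14*r) - 10*r^3 + 2*r^2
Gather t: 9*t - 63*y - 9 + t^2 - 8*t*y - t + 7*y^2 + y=t^2 + t*(8 - 8*y) + 7*y^2 - 62*y - 9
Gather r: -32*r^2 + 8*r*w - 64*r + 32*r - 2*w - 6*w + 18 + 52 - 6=-32*r^2 + r*(8*w - 32) - 8*w + 64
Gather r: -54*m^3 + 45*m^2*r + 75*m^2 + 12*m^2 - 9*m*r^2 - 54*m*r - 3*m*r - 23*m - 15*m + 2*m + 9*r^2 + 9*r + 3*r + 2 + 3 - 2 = -54*m^3 + 87*m^2 - 36*m + r^2*(9 - 9*m) + r*(45*m^2 - 57*m + 12) + 3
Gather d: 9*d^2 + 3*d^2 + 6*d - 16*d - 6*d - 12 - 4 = 12*d^2 - 16*d - 16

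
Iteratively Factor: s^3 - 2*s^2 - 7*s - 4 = (s + 1)*(s^2 - 3*s - 4) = (s - 4)*(s + 1)*(s + 1)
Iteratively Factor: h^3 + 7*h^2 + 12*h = (h + 3)*(h^2 + 4*h) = (h + 3)*(h + 4)*(h)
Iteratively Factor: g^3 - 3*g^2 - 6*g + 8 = (g + 2)*(g^2 - 5*g + 4) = (g - 4)*(g + 2)*(g - 1)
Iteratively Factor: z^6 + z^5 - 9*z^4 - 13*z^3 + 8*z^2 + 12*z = (z + 2)*(z^5 - z^4 - 7*z^3 + z^2 + 6*z) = (z - 3)*(z + 2)*(z^4 + 2*z^3 - z^2 - 2*z) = (z - 3)*(z - 1)*(z + 2)*(z^3 + 3*z^2 + 2*z) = (z - 3)*(z - 1)*(z + 1)*(z + 2)*(z^2 + 2*z) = (z - 3)*(z - 1)*(z + 1)*(z + 2)^2*(z)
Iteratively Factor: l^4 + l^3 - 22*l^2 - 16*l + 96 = (l - 4)*(l^3 + 5*l^2 - 2*l - 24) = (l - 4)*(l + 3)*(l^2 + 2*l - 8) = (l - 4)*(l + 3)*(l + 4)*(l - 2)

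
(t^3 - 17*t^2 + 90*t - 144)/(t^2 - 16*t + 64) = (t^2 - 9*t + 18)/(t - 8)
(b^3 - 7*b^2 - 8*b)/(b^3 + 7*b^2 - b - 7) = b*(b - 8)/(b^2 + 6*b - 7)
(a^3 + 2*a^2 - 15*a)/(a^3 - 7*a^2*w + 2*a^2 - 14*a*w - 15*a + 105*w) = a/(a - 7*w)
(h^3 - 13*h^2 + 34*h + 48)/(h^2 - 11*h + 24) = (h^2 - 5*h - 6)/(h - 3)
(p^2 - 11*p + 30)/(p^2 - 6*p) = (p - 5)/p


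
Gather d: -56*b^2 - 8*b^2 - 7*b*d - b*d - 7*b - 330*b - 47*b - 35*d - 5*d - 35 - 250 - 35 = -64*b^2 - 384*b + d*(-8*b - 40) - 320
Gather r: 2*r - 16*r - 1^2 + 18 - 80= -14*r - 63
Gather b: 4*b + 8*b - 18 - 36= 12*b - 54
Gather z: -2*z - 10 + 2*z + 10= 0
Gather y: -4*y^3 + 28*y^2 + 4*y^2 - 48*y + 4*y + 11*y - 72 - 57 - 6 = -4*y^3 + 32*y^2 - 33*y - 135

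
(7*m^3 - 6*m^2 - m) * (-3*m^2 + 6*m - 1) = -21*m^5 + 60*m^4 - 40*m^3 + m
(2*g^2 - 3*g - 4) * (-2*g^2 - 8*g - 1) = -4*g^4 - 10*g^3 + 30*g^2 + 35*g + 4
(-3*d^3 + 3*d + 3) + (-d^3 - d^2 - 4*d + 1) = -4*d^3 - d^2 - d + 4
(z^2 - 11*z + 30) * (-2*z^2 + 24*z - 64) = -2*z^4 + 46*z^3 - 388*z^2 + 1424*z - 1920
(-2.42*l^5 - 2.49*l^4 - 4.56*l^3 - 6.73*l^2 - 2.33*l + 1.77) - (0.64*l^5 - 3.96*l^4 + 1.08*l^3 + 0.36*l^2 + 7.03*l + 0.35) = -3.06*l^5 + 1.47*l^4 - 5.64*l^3 - 7.09*l^2 - 9.36*l + 1.42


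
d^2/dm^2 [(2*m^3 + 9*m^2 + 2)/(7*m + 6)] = 4*(49*m^3 + 126*m^2 + 108*m + 211)/(343*m^3 + 882*m^2 + 756*m + 216)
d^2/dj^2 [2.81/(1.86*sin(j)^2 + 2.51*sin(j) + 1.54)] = (-38.885904*sin(j)^4 - 39.356298*sin(j)^3 + 72.821431*sin(j)^2 + 89.57437*sin(j) + 19.308634)/(1.86*sin(j)^2 + 2.51*sin(j) + 1.54)^3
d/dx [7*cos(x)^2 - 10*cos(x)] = 2*(5 - 7*cos(x))*sin(x)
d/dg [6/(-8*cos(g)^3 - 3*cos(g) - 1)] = 18*(8*sin(g)^2 - 9)*sin(g)/(8*cos(g)^3 + 3*cos(g) + 1)^2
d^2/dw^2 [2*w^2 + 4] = 4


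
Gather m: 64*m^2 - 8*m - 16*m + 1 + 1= 64*m^2 - 24*m + 2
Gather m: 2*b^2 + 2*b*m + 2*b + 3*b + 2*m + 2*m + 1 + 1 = 2*b^2 + 5*b + m*(2*b + 4) + 2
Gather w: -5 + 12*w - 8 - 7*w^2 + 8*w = -7*w^2 + 20*w - 13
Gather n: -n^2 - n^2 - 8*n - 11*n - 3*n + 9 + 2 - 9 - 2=-2*n^2 - 22*n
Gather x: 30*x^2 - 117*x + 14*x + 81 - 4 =30*x^2 - 103*x + 77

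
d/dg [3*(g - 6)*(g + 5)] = 6*g - 3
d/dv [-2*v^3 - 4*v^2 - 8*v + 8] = -6*v^2 - 8*v - 8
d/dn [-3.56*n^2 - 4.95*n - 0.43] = -7.12*n - 4.95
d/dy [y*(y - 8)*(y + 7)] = 3*y^2 - 2*y - 56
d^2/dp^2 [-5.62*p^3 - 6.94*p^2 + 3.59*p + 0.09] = -33.72*p - 13.88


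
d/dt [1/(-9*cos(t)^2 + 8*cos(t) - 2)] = 2*(4 - 9*cos(t))*sin(t)/(9*cos(t)^2 - 8*cos(t) + 2)^2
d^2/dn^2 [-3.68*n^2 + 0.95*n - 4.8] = -7.36000000000000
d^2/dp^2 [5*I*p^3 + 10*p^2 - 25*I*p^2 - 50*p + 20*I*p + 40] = 30*I*p + 20 - 50*I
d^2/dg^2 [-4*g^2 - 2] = -8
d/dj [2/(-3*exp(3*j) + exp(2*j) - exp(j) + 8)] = (18*exp(2*j) - 4*exp(j) + 2)*exp(j)/(3*exp(3*j) - exp(2*j) + exp(j) - 8)^2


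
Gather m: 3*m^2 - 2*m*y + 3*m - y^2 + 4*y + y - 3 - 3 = 3*m^2 + m*(3 - 2*y) - y^2 + 5*y - 6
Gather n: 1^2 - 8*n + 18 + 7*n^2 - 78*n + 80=7*n^2 - 86*n + 99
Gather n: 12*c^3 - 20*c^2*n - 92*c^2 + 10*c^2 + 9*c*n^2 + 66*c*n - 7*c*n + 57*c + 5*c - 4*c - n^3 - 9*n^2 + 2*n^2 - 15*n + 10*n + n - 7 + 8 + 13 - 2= 12*c^3 - 82*c^2 + 58*c - n^3 + n^2*(9*c - 7) + n*(-20*c^2 + 59*c - 4) + 12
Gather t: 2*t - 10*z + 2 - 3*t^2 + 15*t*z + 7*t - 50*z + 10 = -3*t^2 + t*(15*z + 9) - 60*z + 12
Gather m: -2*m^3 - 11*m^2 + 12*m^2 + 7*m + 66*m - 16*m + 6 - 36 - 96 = -2*m^3 + m^2 + 57*m - 126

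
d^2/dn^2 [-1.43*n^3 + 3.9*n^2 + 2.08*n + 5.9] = 7.8 - 8.58*n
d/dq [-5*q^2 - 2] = -10*q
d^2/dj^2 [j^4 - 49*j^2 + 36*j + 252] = 12*j^2 - 98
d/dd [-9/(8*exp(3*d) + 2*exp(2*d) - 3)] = (216*exp(d) + 36)*exp(2*d)/(8*exp(3*d) + 2*exp(2*d) - 3)^2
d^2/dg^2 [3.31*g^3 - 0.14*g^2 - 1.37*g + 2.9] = 19.86*g - 0.28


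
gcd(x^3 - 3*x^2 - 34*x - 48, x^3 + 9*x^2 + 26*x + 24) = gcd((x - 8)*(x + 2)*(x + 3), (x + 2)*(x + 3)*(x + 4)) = x^2 + 5*x + 6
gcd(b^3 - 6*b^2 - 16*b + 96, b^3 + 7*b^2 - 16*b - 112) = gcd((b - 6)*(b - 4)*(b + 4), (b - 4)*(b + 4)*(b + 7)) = b^2 - 16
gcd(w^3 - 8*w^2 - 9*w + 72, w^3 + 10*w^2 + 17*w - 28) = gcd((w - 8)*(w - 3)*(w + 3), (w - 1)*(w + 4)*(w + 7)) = 1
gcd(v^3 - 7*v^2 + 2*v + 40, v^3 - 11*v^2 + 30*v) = v - 5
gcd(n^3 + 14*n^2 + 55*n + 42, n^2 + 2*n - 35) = n + 7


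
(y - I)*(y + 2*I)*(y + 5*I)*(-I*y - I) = -I*y^4 + 6*y^3 - I*y^3 + 6*y^2 + 3*I*y^2 + 10*y + 3*I*y + 10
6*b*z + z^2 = z*(6*b + z)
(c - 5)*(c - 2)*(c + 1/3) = c^3 - 20*c^2/3 + 23*c/3 + 10/3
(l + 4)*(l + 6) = l^2 + 10*l + 24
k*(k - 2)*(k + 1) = k^3 - k^2 - 2*k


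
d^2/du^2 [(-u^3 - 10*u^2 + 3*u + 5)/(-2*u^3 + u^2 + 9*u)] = 2*(42*u^6 + 18*u^5 + 438*u^4 + 14*u^3 + 255*u^2 - 135*u - 405)/(u^3*(8*u^6 - 12*u^5 - 102*u^4 + 107*u^3 + 459*u^2 - 243*u - 729))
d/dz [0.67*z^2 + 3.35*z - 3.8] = 1.34*z + 3.35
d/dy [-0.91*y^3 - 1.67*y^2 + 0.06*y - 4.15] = -2.73*y^2 - 3.34*y + 0.06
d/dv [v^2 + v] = 2*v + 1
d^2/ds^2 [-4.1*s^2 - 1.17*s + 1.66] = -8.20000000000000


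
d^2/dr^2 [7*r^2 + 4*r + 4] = 14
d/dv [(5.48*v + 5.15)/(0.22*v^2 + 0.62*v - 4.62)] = (1.2056*v^2 + 3.3976*v - (0.44*v + 0.62)*(5.48*v + 5.15) - 25.3176)/(0.22*v^2 + 0.62*v - 4.62)^2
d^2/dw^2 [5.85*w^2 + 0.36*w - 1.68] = 11.7000000000000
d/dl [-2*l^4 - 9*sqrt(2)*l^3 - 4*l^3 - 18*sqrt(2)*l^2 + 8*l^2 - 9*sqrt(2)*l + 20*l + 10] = -8*l^3 - 27*sqrt(2)*l^2 - 12*l^2 - 36*sqrt(2)*l + 16*l - 9*sqrt(2) + 20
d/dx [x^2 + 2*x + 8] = 2*x + 2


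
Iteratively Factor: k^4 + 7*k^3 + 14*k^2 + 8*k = (k + 4)*(k^3 + 3*k^2 + 2*k) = k*(k + 4)*(k^2 + 3*k + 2) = k*(k + 2)*(k + 4)*(k + 1)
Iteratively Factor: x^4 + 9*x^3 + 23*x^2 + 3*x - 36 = (x + 3)*(x^3 + 6*x^2 + 5*x - 12) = (x + 3)*(x + 4)*(x^2 + 2*x - 3) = (x + 3)^2*(x + 4)*(x - 1)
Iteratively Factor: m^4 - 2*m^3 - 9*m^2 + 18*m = (m - 2)*(m^3 - 9*m) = m*(m - 2)*(m^2 - 9) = m*(m - 3)*(m - 2)*(m + 3)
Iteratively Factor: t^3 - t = (t)*(t^2 - 1) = t*(t + 1)*(t - 1)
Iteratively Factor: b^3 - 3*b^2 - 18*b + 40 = (b - 5)*(b^2 + 2*b - 8) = (b - 5)*(b - 2)*(b + 4)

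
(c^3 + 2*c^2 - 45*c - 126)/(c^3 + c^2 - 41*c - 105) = (c + 6)/(c + 5)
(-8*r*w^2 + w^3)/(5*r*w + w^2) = w*(-8*r + w)/(5*r + w)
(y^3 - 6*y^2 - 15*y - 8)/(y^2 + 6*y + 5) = (y^2 - 7*y - 8)/(y + 5)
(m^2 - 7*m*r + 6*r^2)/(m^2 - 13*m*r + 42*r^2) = (-m + r)/(-m + 7*r)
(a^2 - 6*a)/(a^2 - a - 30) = a/(a + 5)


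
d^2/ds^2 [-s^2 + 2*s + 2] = -2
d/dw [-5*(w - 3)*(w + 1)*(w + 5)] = -15*w^2 - 30*w + 65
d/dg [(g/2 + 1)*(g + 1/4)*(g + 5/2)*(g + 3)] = 2*g^3 + 93*g^2/8 + 163*g/8 + 157/16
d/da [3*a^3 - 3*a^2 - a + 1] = 9*a^2 - 6*a - 1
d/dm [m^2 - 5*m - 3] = 2*m - 5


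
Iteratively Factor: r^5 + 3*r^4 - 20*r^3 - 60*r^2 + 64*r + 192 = (r + 2)*(r^4 + r^3 - 22*r^2 - 16*r + 96) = (r - 4)*(r + 2)*(r^3 + 5*r^2 - 2*r - 24) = (r - 4)*(r - 2)*(r + 2)*(r^2 + 7*r + 12) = (r - 4)*(r - 2)*(r + 2)*(r + 4)*(r + 3)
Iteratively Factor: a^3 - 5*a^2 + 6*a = (a - 2)*(a^2 - 3*a) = a*(a - 2)*(a - 3)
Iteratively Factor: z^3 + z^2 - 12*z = (z - 3)*(z^2 + 4*z) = (z - 3)*(z + 4)*(z)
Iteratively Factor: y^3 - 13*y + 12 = (y - 3)*(y^2 + 3*y - 4) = (y - 3)*(y + 4)*(y - 1)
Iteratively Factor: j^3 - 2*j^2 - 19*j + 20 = (j + 4)*(j^2 - 6*j + 5) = (j - 5)*(j + 4)*(j - 1)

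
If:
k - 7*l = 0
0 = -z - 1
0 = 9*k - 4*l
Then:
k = 0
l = 0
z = -1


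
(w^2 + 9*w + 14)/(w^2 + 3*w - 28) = (w + 2)/(w - 4)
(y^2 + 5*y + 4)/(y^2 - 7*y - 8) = (y + 4)/(y - 8)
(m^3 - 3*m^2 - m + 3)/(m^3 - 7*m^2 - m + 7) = (m - 3)/(m - 7)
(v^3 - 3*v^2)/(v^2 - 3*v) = v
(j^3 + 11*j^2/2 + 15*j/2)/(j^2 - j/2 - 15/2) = j*(j + 3)/(j - 3)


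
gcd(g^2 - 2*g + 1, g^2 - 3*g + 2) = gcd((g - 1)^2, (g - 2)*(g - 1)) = g - 1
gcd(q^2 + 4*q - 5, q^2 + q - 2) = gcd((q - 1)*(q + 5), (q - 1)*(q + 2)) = q - 1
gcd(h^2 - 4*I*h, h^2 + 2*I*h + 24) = h - 4*I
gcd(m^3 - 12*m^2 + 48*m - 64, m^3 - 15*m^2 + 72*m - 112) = m^2 - 8*m + 16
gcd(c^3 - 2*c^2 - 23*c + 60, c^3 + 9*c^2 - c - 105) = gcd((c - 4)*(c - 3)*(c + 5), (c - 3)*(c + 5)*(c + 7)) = c^2 + 2*c - 15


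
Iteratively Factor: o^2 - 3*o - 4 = (o + 1)*(o - 4)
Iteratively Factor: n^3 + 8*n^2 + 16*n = (n + 4)*(n^2 + 4*n) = (n + 4)^2*(n)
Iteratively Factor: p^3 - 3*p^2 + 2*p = (p)*(p^2 - 3*p + 2) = p*(p - 1)*(p - 2)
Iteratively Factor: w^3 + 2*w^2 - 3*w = (w + 3)*(w^2 - w) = w*(w + 3)*(w - 1)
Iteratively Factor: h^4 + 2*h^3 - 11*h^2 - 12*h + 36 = (h + 3)*(h^3 - h^2 - 8*h + 12) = (h - 2)*(h + 3)*(h^2 + h - 6) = (h - 2)^2*(h + 3)*(h + 3)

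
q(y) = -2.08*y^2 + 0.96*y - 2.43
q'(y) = 0.96 - 4.16*y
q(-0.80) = -4.53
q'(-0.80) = 4.29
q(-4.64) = -51.67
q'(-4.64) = 20.26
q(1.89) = -8.05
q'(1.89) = -6.90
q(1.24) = -4.44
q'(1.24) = -4.20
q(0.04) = -2.39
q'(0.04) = 0.79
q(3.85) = -29.56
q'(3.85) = -15.06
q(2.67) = -14.69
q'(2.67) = -10.15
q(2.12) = -9.74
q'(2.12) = -7.86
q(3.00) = -18.27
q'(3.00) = -11.52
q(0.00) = -2.43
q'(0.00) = 0.96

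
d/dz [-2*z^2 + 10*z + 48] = 10 - 4*z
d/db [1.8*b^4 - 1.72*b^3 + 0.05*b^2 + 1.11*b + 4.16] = 7.2*b^3 - 5.16*b^2 + 0.1*b + 1.11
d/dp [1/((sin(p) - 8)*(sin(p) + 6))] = 2*(1 - sin(p))*cos(p)/((sin(p) - 8)^2*(sin(p) + 6)^2)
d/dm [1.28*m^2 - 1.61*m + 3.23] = 2.56*m - 1.61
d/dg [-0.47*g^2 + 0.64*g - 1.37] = 0.64 - 0.94*g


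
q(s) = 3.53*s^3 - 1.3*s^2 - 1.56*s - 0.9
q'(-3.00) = 101.55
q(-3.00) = -103.23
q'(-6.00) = 395.28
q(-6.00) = -800.82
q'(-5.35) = 315.46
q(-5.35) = -570.31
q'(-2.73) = 84.46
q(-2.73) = -78.15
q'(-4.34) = 209.19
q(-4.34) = -307.18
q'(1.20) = 10.57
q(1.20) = 1.46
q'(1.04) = 7.19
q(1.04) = 0.04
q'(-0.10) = -1.19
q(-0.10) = -0.76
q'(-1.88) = 40.76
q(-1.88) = -26.02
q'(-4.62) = 236.49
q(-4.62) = -369.54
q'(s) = 10.59*s^2 - 2.6*s - 1.56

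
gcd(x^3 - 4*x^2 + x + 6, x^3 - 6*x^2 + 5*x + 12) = x^2 - 2*x - 3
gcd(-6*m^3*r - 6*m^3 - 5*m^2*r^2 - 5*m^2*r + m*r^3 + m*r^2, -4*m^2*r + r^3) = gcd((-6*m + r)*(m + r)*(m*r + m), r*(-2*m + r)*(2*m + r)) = 1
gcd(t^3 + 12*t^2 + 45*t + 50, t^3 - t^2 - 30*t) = t + 5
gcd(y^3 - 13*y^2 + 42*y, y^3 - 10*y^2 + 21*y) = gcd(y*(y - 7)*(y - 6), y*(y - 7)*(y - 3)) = y^2 - 7*y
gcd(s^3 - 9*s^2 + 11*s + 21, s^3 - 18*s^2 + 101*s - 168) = s^2 - 10*s + 21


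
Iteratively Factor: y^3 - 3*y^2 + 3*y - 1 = (y - 1)*(y^2 - 2*y + 1) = (y - 1)^2*(y - 1)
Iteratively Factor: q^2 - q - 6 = (q - 3)*(q + 2)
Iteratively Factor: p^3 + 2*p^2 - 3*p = (p)*(p^2 + 2*p - 3) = p*(p - 1)*(p + 3)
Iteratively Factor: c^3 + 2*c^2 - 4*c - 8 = (c + 2)*(c^2 - 4) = (c + 2)^2*(c - 2)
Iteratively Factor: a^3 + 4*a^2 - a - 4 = (a - 1)*(a^2 + 5*a + 4) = (a - 1)*(a + 4)*(a + 1)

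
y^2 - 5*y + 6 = (y - 3)*(y - 2)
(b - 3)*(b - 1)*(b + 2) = b^3 - 2*b^2 - 5*b + 6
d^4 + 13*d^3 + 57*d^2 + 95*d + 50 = (d + 1)*(d + 2)*(d + 5)^2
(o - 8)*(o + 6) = o^2 - 2*o - 48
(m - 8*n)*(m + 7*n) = m^2 - m*n - 56*n^2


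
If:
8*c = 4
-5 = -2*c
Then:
No Solution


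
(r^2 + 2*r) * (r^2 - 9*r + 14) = r^4 - 7*r^3 - 4*r^2 + 28*r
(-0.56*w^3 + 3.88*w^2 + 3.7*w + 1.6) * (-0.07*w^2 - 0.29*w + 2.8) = 0.0392*w^5 - 0.1092*w^4 - 2.9522*w^3 + 9.679*w^2 + 9.896*w + 4.48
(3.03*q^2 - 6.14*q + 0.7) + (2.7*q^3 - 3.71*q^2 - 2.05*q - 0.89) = 2.7*q^3 - 0.68*q^2 - 8.19*q - 0.19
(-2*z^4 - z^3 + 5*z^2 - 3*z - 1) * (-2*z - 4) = 4*z^5 + 10*z^4 - 6*z^3 - 14*z^2 + 14*z + 4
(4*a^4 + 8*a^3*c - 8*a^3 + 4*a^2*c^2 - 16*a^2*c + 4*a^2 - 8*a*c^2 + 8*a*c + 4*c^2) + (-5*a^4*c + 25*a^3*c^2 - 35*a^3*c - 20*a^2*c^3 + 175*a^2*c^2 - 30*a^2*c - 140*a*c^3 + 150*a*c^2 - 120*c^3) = -5*a^4*c + 4*a^4 + 25*a^3*c^2 - 27*a^3*c - 8*a^3 - 20*a^2*c^3 + 179*a^2*c^2 - 46*a^2*c + 4*a^2 - 140*a*c^3 + 142*a*c^2 + 8*a*c - 120*c^3 + 4*c^2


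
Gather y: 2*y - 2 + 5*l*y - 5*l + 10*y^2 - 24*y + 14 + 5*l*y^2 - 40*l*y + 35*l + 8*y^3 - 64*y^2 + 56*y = 30*l + 8*y^3 + y^2*(5*l - 54) + y*(34 - 35*l) + 12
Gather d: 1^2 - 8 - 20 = -27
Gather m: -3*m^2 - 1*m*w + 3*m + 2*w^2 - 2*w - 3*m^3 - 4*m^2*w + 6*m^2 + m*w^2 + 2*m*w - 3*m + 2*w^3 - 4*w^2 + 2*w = -3*m^3 + m^2*(3 - 4*w) + m*(w^2 + w) + 2*w^3 - 2*w^2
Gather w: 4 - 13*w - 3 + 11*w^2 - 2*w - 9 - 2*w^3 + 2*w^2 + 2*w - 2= -2*w^3 + 13*w^2 - 13*w - 10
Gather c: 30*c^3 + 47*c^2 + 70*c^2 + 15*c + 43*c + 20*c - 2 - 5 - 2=30*c^3 + 117*c^2 + 78*c - 9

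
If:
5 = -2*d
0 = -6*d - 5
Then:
No Solution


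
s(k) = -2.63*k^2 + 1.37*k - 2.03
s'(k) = 1.37 - 5.26*k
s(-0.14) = -2.27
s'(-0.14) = 2.11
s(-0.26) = -2.56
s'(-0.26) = 2.74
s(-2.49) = -21.75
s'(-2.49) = 14.47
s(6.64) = -108.89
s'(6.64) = -33.56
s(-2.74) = -25.53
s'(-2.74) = 15.78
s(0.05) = -1.97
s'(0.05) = 1.11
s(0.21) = -1.86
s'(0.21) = 0.27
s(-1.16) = -7.16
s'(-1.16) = 7.47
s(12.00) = -364.31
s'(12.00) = -61.75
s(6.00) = -88.49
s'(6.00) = -30.19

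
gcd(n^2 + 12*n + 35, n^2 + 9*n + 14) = n + 7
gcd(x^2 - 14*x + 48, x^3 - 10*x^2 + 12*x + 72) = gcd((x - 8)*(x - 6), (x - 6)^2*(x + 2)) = x - 6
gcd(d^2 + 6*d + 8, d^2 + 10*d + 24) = d + 4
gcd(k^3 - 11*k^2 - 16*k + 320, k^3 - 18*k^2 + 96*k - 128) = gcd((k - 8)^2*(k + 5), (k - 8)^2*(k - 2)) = k^2 - 16*k + 64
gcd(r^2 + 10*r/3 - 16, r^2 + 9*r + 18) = r + 6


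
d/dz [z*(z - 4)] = 2*z - 4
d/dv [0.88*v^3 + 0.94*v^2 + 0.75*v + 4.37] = 2.64*v^2 + 1.88*v + 0.75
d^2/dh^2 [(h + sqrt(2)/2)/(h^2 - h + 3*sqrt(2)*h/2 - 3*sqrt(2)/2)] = 2*((2*h + sqrt(2))*(4*h - 2 + 3*sqrt(2))^2 + 4*(-3*h - 2*sqrt(2) + 1)*(2*h^2 - 2*h + 3*sqrt(2)*h - 3*sqrt(2)))/(2*h^2 - 2*h + 3*sqrt(2)*h - 3*sqrt(2))^3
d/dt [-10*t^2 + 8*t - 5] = 8 - 20*t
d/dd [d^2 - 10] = 2*d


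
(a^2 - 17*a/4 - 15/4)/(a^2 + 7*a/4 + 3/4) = (a - 5)/(a + 1)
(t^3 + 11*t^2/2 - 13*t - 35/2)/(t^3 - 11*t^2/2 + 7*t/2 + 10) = (t + 7)/(t - 4)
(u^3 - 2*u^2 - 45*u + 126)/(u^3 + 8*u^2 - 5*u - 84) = (u - 6)/(u + 4)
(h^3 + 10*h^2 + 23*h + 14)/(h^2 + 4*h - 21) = (h^2 + 3*h + 2)/(h - 3)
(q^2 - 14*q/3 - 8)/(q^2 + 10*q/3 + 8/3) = (q - 6)/(q + 2)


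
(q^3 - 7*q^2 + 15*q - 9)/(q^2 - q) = q - 6 + 9/q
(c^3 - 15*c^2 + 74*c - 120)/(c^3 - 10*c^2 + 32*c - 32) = (c^2 - 11*c + 30)/(c^2 - 6*c + 8)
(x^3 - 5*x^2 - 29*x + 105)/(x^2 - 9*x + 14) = (x^2 + 2*x - 15)/(x - 2)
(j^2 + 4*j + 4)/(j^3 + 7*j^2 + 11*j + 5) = (j^2 + 4*j + 4)/(j^3 + 7*j^2 + 11*j + 5)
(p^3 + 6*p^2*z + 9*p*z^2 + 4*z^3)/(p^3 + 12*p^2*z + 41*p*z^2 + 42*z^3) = (p^3 + 6*p^2*z + 9*p*z^2 + 4*z^3)/(p^3 + 12*p^2*z + 41*p*z^2 + 42*z^3)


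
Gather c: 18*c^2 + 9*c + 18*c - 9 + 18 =18*c^2 + 27*c + 9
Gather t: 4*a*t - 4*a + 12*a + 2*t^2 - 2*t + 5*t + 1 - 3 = 8*a + 2*t^2 + t*(4*a + 3) - 2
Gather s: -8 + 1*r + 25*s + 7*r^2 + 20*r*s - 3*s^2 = 7*r^2 + r - 3*s^2 + s*(20*r + 25) - 8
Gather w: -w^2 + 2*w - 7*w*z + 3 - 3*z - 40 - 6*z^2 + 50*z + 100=-w^2 + w*(2 - 7*z) - 6*z^2 + 47*z + 63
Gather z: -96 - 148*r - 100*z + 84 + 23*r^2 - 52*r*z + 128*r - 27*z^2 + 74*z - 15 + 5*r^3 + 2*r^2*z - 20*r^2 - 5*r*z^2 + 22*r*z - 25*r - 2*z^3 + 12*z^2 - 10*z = 5*r^3 + 3*r^2 - 45*r - 2*z^3 + z^2*(-5*r - 15) + z*(2*r^2 - 30*r - 36) - 27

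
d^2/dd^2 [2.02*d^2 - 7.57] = 4.04000000000000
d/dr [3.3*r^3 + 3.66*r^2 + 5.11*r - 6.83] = 9.9*r^2 + 7.32*r + 5.11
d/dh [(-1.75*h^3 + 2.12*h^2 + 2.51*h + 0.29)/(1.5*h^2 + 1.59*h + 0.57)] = (-2.625*h^4 - 5.565*h^3 - 3.3867*h^2 + 1.5468*h + 0.9696)/(2.25*h^4 + 4.77*h^3 + 4.2381*h^2 + 1.8126*h + 0.3249)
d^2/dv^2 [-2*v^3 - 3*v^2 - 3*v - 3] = -12*v - 6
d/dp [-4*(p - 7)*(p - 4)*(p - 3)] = -12*p^2 + 112*p - 244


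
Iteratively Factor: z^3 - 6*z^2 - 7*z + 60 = (z - 5)*(z^2 - z - 12) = (z - 5)*(z - 4)*(z + 3)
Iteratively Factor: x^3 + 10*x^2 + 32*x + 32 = (x + 4)*(x^2 + 6*x + 8) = (x + 4)^2*(x + 2)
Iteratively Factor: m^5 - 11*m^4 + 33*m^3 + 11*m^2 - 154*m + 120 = (m - 3)*(m^4 - 8*m^3 + 9*m^2 + 38*m - 40) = (m - 5)*(m - 3)*(m^3 - 3*m^2 - 6*m + 8) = (m - 5)*(m - 3)*(m + 2)*(m^2 - 5*m + 4) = (m - 5)*(m - 3)*(m - 1)*(m + 2)*(m - 4)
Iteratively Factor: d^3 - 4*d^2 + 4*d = (d)*(d^2 - 4*d + 4) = d*(d - 2)*(d - 2)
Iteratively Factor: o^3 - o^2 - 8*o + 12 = (o + 3)*(o^2 - 4*o + 4) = (o - 2)*(o + 3)*(o - 2)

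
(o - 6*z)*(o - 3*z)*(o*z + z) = o^3*z - 9*o^2*z^2 + o^2*z + 18*o*z^3 - 9*o*z^2 + 18*z^3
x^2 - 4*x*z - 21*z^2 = (x - 7*z)*(x + 3*z)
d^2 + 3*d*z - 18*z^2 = (d - 3*z)*(d + 6*z)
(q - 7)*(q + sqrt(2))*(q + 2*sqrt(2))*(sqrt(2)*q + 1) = sqrt(2)*q^4 - 7*sqrt(2)*q^3 + 7*q^3 - 49*q^2 + 7*sqrt(2)*q^2 - 49*sqrt(2)*q + 4*q - 28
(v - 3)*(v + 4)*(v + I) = v^3 + v^2 + I*v^2 - 12*v + I*v - 12*I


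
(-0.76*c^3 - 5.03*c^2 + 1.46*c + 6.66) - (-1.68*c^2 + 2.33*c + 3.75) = -0.76*c^3 - 3.35*c^2 - 0.87*c + 2.91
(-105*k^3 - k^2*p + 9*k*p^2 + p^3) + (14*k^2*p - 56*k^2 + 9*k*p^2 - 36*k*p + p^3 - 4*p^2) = -105*k^3 + 13*k^2*p - 56*k^2 + 18*k*p^2 - 36*k*p + 2*p^3 - 4*p^2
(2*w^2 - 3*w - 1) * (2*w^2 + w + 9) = 4*w^4 - 4*w^3 + 13*w^2 - 28*w - 9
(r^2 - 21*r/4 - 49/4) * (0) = 0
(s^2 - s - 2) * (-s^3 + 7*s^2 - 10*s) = -s^5 + 8*s^4 - 15*s^3 - 4*s^2 + 20*s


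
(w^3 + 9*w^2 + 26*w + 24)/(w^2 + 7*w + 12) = w + 2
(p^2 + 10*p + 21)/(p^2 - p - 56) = (p + 3)/(p - 8)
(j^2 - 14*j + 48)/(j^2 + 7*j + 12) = (j^2 - 14*j + 48)/(j^2 + 7*j + 12)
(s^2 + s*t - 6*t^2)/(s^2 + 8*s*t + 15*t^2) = (s - 2*t)/(s + 5*t)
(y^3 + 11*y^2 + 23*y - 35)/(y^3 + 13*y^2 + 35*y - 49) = (y + 5)/(y + 7)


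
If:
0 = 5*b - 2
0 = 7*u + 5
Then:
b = 2/5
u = -5/7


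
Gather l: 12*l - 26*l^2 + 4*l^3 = 4*l^3 - 26*l^2 + 12*l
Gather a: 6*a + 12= 6*a + 12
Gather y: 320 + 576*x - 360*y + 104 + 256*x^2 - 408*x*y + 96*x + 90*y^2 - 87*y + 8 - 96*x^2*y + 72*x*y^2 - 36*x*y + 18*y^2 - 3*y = 256*x^2 + 672*x + y^2*(72*x + 108) + y*(-96*x^2 - 444*x - 450) + 432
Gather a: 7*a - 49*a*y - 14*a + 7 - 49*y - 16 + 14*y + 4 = a*(-49*y - 7) - 35*y - 5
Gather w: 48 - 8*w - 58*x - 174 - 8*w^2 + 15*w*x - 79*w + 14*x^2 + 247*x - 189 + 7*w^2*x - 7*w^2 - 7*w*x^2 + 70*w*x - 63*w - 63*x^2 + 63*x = w^2*(7*x - 15) + w*(-7*x^2 + 85*x - 150) - 49*x^2 + 252*x - 315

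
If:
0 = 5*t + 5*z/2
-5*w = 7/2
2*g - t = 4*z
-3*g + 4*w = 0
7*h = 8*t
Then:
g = -14/15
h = 32/105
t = 4/15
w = -7/10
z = -8/15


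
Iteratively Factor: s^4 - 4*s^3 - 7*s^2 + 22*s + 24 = (s - 4)*(s^3 - 7*s - 6) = (s - 4)*(s - 3)*(s^2 + 3*s + 2) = (s - 4)*(s - 3)*(s + 1)*(s + 2)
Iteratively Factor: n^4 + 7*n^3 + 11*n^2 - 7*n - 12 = (n - 1)*(n^3 + 8*n^2 + 19*n + 12) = (n - 1)*(n + 3)*(n^2 + 5*n + 4) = (n - 1)*(n + 1)*(n + 3)*(n + 4)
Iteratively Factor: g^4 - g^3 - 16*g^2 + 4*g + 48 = (g + 3)*(g^3 - 4*g^2 - 4*g + 16) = (g + 2)*(g + 3)*(g^2 - 6*g + 8) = (g - 4)*(g + 2)*(g + 3)*(g - 2)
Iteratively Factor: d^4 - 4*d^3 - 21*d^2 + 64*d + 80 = (d - 4)*(d^3 - 21*d - 20) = (d - 4)*(d + 4)*(d^2 - 4*d - 5) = (d - 4)*(d + 1)*(d + 4)*(d - 5)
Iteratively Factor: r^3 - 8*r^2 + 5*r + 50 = (r - 5)*(r^2 - 3*r - 10) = (r - 5)^2*(r + 2)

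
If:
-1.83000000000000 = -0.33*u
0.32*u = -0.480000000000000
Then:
No Solution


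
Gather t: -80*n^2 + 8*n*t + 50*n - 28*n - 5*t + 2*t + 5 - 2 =-80*n^2 + 22*n + t*(8*n - 3) + 3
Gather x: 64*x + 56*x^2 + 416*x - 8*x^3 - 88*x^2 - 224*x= -8*x^3 - 32*x^2 + 256*x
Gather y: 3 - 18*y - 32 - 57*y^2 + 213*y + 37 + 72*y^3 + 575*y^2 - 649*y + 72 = 72*y^3 + 518*y^2 - 454*y + 80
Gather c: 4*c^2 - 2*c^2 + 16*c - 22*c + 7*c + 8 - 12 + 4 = 2*c^2 + c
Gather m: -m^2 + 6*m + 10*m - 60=-m^2 + 16*m - 60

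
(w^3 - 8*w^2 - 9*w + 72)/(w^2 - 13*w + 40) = (w^2 - 9)/(w - 5)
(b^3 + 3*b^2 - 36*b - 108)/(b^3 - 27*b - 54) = (b + 6)/(b + 3)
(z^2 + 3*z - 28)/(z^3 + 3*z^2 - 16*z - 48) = (z + 7)/(z^2 + 7*z + 12)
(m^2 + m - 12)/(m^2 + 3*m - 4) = (m - 3)/(m - 1)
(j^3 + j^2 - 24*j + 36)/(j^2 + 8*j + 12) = (j^2 - 5*j + 6)/(j + 2)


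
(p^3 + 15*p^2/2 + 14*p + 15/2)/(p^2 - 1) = (2*p^2 + 13*p + 15)/(2*(p - 1))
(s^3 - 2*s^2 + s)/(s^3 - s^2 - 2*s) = (-s^2 + 2*s - 1)/(-s^2 + s + 2)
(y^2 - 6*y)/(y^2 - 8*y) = (y - 6)/(y - 8)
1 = 1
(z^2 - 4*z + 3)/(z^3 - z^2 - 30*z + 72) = (z - 1)/(z^2 + 2*z - 24)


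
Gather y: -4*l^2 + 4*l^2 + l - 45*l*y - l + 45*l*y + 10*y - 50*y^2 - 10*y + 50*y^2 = 0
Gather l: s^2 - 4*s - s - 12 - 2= s^2 - 5*s - 14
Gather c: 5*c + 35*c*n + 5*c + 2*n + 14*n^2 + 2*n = c*(35*n + 10) + 14*n^2 + 4*n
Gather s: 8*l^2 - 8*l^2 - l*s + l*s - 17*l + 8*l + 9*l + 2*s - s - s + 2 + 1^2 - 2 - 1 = 0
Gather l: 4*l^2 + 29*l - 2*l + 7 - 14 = 4*l^2 + 27*l - 7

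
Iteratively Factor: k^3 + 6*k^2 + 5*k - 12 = (k + 4)*(k^2 + 2*k - 3) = (k - 1)*(k + 4)*(k + 3)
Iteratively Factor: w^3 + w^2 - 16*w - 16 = (w + 4)*(w^2 - 3*w - 4) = (w - 4)*(w + 4)*(w + 1)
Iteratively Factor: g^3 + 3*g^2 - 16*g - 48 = (g - 4)*(g^2 + 7*g + 12) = (g - 4)*(g + 4)*(g + 3)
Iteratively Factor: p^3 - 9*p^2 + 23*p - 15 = (p - 1)*(p^2 - 8*p + 15) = (p - 3)*(p - 1)*(p - 5)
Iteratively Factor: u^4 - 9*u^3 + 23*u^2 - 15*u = (u)*(u^3 - 9*u^2 + 23*u - 15) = u*(u - 5)*(u^2 - 4*u + 3) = u*(u - 5)*(u - 1)*(u - 3)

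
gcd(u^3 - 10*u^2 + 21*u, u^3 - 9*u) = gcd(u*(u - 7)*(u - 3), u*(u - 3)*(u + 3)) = u^2 - 3*u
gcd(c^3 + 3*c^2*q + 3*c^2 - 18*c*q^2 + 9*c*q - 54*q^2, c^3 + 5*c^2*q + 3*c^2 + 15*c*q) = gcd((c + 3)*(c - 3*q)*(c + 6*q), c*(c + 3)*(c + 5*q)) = c + 3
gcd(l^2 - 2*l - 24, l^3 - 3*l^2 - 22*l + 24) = l^2 - 2*l - 24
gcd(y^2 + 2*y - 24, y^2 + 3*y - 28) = y - 4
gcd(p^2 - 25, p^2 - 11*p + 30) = p - 5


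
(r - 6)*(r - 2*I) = r^2 - 6*r - 2*I*r + 12*I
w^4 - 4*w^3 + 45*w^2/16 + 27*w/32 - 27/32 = (w - 3)*(w - 3/4)^2*(w + 1/2)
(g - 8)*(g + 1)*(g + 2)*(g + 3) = g^4 - 2*g^3 - 37*g^2 - 82*g - 48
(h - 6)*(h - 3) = h^2 - 9*h + 18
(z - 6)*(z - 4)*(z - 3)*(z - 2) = z^4 - 15*z^3 + 80*z^2 - 180*z + 144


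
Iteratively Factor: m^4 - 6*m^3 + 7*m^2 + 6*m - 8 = (m - 4)*(m^3 - 2*m^2 - m + 2) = (m - 4)*(m - 2)*(m^2 - 1) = (m - 4)*(m - 2)*(m - 1)*(m + 1)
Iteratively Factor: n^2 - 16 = (n - 4)*(n + 4)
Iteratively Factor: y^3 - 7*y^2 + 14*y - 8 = (y - 2)*(y^2 - 5*y + 4) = (y - 4)*(y - 2)*(y - 1)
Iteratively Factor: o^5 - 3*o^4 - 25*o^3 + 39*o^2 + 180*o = (o - 5)*(o^4 + 2*o^3 - 15*o^2 - 36*o) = (o - 5)*(o + 3)*(o^3 - o^2 - 12*o) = (o - 5)*(o + 3)^2*(o^2 - 4*o) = (o - 5)*(o - 4)*(o + 3)^2*(o)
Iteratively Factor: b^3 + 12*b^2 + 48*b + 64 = (b + 4)*(b^2 + 8*b + 16) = (b + 4)^2*(b + 4)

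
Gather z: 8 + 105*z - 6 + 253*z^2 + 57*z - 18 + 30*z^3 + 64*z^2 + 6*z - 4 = 30*z^3 + 317*z^2 + 168*z - 20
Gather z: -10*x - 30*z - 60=-10*x - 30*z - 60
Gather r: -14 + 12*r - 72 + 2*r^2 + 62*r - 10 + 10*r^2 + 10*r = 12*r^2 + 84*r - 96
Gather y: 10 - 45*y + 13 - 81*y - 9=14 - 126*y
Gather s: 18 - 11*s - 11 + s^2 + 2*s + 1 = s^2 - 9*s + 8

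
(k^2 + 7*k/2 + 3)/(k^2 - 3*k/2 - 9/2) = (k + 2)/(k - 3)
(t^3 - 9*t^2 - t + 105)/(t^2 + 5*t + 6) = (t^2 - 12*t + 35)/(t + 2)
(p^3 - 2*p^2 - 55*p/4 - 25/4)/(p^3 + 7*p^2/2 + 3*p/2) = (2*p^2 - 5*p - 25)/(2*p*(p + 3))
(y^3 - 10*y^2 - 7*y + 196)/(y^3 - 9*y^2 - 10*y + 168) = (y - 7)/(y - 6)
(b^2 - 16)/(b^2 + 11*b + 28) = (b - 4)/(b + 7)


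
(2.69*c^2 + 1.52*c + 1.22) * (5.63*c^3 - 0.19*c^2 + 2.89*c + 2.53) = 15.1447*c^5 + 8.0465*c^4 + 14.3539*c^3 + 10.9667*c^2 + 7.3714*c + 3.0866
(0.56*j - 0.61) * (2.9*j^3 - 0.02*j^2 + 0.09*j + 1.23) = 1.624*j^4 - 1.7802*j^3 + 0.0626*j^2 + 0.6339*j - 0.7503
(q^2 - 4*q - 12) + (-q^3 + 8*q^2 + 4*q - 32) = -q^3 + 9*q^2 - 44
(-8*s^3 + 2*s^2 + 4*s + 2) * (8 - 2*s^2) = 16*s^5 - 4*s^4 - 72*s^3 + 12*s^2 + 32*s + 16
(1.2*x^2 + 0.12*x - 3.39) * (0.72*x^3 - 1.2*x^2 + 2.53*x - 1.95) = 0.864*x^5 - 1.3536*x^4 + 0.4512*x^3 + 2.0316*x^2 - 8.8107*x + 6.6105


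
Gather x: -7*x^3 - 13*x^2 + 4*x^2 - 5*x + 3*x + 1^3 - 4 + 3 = -7*x^3 - 9*x^2 - 2*x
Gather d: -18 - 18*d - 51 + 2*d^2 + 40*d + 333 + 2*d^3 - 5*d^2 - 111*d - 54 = 2*d^3 - 3*d^2 - 89*d + 210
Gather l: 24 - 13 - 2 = 9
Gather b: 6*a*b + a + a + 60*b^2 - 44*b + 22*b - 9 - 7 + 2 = 2*a + 60*b^2 + b*(6*a - 22) - 14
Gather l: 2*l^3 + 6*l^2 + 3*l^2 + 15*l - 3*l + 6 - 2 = 2*l^3 + 9*l^2 + 12*l + 4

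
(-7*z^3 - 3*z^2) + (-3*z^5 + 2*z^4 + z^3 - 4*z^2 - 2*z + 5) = -3*z^5 + 2*z^4 - 6*z^3 - 7*z^2 - 2*z + 5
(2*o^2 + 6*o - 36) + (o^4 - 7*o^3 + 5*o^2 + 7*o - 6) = o^4 - 7*o^3 + 7*o^2 + 13*o - 42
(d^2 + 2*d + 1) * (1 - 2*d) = -2*d^3 - 3*d^2 + 1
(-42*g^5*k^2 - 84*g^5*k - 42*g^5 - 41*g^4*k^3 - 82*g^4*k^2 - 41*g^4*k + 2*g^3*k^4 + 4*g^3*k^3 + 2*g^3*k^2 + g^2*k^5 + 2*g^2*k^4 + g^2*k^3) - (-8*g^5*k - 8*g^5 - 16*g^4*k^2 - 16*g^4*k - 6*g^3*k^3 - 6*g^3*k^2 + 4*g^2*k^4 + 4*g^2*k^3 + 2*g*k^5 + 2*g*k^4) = -42*g^5*k^2 - 76*g^5*k - 34*g^5 - 41*g^4*k^3 - 66*g^4*k^2 - 25*g^4*k + 2*g^3*k^4 + 10*g^3*k^3 + 8*g^3*k^2 + g^2*k^5 - 2*g^2*k^4 - 3*g^2*k^3 - 2*g*k^5 - 2*g*k^4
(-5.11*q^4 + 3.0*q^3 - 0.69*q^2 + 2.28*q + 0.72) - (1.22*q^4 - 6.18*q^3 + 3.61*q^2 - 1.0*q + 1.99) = -6.33*q^4 + 9.18*q^3 - 4.3*q^2 + 3.28*q - 1.27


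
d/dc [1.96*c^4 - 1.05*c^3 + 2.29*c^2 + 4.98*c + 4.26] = 7.84*c^3 - 3.15*c^2 + 4.58*c + 4.98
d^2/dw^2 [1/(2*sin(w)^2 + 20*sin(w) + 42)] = (-2*sin(w)^4 - 15*sin(w)^3 - 5*sin(w)^2 + 135*sin(w) + 79)/(sin(w)^2 + 10*sin(w) + 21)^3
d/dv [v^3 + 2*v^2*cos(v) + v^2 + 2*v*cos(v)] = -2*v^2*sin(v) + 3*v^2 - 2*v*sin(v) + 4*v*cos(v) + 2*v + 2*cos(v)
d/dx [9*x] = 9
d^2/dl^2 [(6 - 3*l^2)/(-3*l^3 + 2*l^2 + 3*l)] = 18*(3*l^6 - 27*l^4 + 30*l^3 + 10*l^2 - 12*l - 6)/(l^3*(27*l^6 - 54*l^5 - 45*l^4 + 100*l^3 + 45*l^2 - 54*l - 27))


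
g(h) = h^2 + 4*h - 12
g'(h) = 2*h + 4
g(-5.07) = -6.58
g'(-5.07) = -6.14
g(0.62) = -9.14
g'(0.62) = 5.24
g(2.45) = 3.80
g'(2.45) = 8.90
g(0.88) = -7.71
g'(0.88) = 5.76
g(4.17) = 22.07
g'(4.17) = 12.34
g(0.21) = -11.12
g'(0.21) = 4.42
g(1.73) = -2.09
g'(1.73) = 7.46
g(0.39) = -10.29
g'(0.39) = 4.78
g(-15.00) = 153.00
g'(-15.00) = -26.00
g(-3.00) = -15.00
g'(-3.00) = -2.00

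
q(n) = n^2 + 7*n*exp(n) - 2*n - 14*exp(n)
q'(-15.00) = -32.00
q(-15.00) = 255.00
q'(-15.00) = -32.00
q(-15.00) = 255.00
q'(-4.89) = -12.09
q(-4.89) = 33.33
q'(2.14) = 70.11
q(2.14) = 8.63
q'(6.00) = 14130.01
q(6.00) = 11320.01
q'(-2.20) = -8.88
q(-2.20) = 5.98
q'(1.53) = 18.19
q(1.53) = -15.91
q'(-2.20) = -8.88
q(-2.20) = 5.98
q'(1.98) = 51.65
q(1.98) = -1.05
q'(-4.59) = -11.58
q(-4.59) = 29.78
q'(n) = 7*n*exp(n) + 2*n - 7*exp(n) - 2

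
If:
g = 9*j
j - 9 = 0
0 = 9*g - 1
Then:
No Solution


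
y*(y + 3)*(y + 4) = y^3 + 7*y^2 + 12*y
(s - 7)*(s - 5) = s^2 - 12*s + 35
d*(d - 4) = d^2 - 4*d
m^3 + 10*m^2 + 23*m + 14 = (m + 1)*(m + 2)*(m + 7)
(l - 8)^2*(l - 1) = l^3 - 17*l^2 + 80*l - 64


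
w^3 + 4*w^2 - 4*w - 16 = (w - 2)*(w + 2)*(w + 4)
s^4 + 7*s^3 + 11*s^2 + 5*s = s*(s + 1)^2*(s + 5)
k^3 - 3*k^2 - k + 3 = (k - 3)*(k - 1)*(k + 1)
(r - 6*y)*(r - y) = r^2 - 7*r*y + 6*y^2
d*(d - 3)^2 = d^3 - 6*d^2 + 9*d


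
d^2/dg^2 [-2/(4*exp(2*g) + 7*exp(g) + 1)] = 2*(-2*(8*exp(g) + 7)^2*exp(g) + (16*exp(g) + 7)*(4*exp(2*g) + 7*exp(g) + 1))*exp(g)/(4*exp(2*g) + 7*exp(g) + 1)^3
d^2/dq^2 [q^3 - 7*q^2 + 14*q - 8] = 6*q - 14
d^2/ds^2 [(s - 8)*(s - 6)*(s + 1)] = 6*s - 26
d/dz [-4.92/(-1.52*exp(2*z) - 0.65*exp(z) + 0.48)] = (-14.9568*exp(z) - 3.198)*exp(z)/(1.52*exp(2*z) + 0.65*exp(z) - 0.48)^2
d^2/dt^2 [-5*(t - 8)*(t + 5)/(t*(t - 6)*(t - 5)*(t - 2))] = 10*(-3*t^8 + 57*t^7 - 29*t^6 - 6171*t^5 + 56076*t^4 - 218468*t^3 + 418080*t^2 - 374400*t + 144000)/(t^3*(t^9 - 39*t^8 + 663*t^7 - 6433*t^6 + 39156*t^5 - 154596*t^4 + 394768*t^3 - 627120*t^2 + 561600*t - 216000))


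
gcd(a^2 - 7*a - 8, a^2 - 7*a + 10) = 1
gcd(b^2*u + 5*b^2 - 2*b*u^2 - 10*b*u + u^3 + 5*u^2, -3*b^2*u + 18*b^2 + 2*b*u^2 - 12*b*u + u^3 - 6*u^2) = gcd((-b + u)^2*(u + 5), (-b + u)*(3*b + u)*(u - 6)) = -b + u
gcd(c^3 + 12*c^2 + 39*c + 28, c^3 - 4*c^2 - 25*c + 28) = c + 4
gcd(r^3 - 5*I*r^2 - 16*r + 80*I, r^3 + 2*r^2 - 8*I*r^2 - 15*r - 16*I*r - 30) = r - 5*I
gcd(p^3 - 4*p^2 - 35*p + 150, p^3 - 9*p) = 1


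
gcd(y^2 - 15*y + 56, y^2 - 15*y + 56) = y^2 - 15*y + 56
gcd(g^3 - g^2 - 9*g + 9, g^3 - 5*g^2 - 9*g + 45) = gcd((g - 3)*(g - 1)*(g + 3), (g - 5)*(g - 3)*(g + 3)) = g^2 - 9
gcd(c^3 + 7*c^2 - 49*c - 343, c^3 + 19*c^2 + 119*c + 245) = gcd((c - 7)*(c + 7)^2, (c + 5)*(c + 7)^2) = c^2 + 14*c + 49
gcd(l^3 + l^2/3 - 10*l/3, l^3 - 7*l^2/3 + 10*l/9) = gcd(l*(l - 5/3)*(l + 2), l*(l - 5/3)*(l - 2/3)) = l^2 - 5*l/3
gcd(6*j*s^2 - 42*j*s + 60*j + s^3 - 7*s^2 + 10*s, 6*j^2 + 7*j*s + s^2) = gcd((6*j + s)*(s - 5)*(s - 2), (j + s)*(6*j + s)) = 6*j + s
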